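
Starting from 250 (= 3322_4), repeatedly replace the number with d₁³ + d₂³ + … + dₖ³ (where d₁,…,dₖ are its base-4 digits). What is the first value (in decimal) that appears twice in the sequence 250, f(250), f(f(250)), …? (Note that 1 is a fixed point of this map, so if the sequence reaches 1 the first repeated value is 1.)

1

250 = (3,3,2,2)_4 → 3³ + 3³ + 2³ + 2³ = 70
70 = (1,0,1,2)_4 → 1³ + 0³ + 1³ + 2³ = 10
10 = (2,2)_4 → 2³ + 2³ = 16
16 = (1,0,0)_4 → 1³ + 0³ + 0³ = 1  — reached the fixed point 1.
1 → 1, so 1 is the first repeated value.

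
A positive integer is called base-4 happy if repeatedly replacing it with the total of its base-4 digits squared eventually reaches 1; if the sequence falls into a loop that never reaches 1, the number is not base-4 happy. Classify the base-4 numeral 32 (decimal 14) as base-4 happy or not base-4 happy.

base-4 happy

14 = (3,2)_4 → 3² + 2² = 13
13 = (3,1)_4 → 3² + 1² = 10
10 = (2,2)_4 → 2² + 2² = 8
8 = (2,0)_4 → 2² + 0² = 4
4 = (1,0)_4 → 1² + 0² = 1  — reached 1.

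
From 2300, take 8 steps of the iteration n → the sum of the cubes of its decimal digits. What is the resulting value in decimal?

371

2300 → 2³ + 3³ + 0³ + 0³ = 8 + 27 + 0 + 0 = 35
35 → 3³ + 5³ = 27 + 125 = 152
152 → 1³ + 5³ + 2³ = 1 + 125 + 8 = 134
134 → 1³ + 3³ + 4³ = 1 + 27 + 64 = 92
92 → 9³ + 2³ = 729 + 8 = 737
737 → 7³ + 3³ + 7³ = 343 + 27 + 343 = 713
713 → 7³ + 1³ + 3³ = 343 + 1 + 27 = 371
371 → 3³ + 7³ + 1³ = 27 + 343 + 1 = 371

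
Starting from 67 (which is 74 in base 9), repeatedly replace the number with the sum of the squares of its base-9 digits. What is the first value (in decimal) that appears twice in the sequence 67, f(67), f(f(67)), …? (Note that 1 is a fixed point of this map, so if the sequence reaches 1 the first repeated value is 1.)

67 = (7,4)_9 → 7² + 4² = 49 + 16 = 65
65 = (7,2)_9 → 7² + 2² = 49 + 4 = 53
53 = (5,8)_9 → 5² + 8² = 25 + 64 = 89
89 = (1,0,8)_9 → 1² + 0² + 8² = 1 + 0 + 64 = 65  — 65 already appeared earlier.

65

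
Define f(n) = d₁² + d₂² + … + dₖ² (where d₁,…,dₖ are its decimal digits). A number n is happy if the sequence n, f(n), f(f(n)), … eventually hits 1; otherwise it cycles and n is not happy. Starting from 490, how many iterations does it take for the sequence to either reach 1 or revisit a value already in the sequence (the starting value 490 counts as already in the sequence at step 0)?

4

490 → 4² + 9² + 0² = 97
97 → 9² + 7² = 130
130 → 1² + 3² + 0² = 10
10 → 1² + 0² = 1  — reached 1.
That took 4 steps.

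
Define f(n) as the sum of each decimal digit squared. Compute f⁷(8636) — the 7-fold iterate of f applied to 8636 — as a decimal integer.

8636 → 145
145 → 42
42 → 20
20 → 4
4 → 16
16 → 37
37 → 58

58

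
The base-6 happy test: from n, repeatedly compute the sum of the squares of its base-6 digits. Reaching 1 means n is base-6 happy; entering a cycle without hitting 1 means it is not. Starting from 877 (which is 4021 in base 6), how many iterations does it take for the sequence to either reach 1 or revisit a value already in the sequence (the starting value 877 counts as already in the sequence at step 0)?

877 = (4,0,2,1)_6 → 21
21 = (3,3)_6 → 18
18 = (3,0)_6 → 9
9 = (1,3)_6 → 10
10 = (1,4)_6 → 17
17 = (2,5)_6 → 29
29 = (4,5)_6 → 41
41 = (1,0,5)_6 → 26
26 = (4,2)_6 → 20
20 = (3,2)_6 → 13
13 = (2,1)_6 → 5
5 = (5)_6 → 25
25 = (4,1)_6 → 17  — 17 repeats.
That took 13 steps.

13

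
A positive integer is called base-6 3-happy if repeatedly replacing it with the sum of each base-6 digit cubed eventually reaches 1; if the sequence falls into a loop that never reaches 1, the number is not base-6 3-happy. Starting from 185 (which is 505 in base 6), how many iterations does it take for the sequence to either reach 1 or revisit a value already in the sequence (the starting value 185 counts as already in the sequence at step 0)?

3

185 = (5,0,5)_6 → 5³ + 0³ + 5³ = 250
250 = (1,0,5,4)_6 → 1³ + 0³ + 5³ + 4³ = 190
190 = (5,1,4)_6 → 5³ + 1³ + 4³ = 190  — 190 repeats.
That took 3 steps.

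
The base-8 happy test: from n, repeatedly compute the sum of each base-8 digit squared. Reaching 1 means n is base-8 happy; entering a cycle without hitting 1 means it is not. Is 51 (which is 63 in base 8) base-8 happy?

51 = (6,3)_8 → 6² + 3² = 36 + 9 = 45
45 = (5,5)_8 → 5² + 5² = 25 + 25 = 50
50 = (6,2)_8 → 6² + 2² = 36 + 4 = 40
40 = (5,0)_8 → 5² + 0² = 25 + 0 = 25
25 = (3,1)_8 → 3² + 1² = 9 + 1 = 10
10 = (1,2)_8 → 1² + 2² = 1 + 4 = 5
5 = (5)_8 → 5² = 25  — 25 already seen; the sequence cycles without reaching 1.

not base-8 happy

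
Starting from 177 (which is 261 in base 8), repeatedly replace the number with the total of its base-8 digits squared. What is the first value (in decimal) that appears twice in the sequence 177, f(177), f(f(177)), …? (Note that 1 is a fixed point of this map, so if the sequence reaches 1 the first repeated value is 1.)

177 = (2,6,1)_8 → 2² + 6² + 1² = 4 + 36 + 1 = 41
41 = (5,1)_8 → 5² + 1² = 25 + 1 = 26
26 = (3,2)_8 → 3² + 2² = 9 + 4 = 13
13 = (1,5)_8 → 1² + 5² = 1 + 25 = 26  — 26 already appeared earlier.

26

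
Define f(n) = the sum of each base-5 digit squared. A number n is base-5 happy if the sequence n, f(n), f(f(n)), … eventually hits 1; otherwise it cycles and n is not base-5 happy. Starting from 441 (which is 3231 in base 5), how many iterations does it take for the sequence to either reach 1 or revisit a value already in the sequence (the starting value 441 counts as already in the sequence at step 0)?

441 = (3,2,3,1)_5 → 3² + 2² + 3² + 1² = 23
23 = (4,3)_5 → 4² + 3² = 25
25 = (1,0,0)_5 → 1² + 0² + 0² = 1  — reached 1.
That took 3 steps.

3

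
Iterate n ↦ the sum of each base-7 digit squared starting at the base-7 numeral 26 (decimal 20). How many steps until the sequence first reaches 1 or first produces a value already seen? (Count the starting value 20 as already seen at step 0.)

20 = (2,6)_7 → 2² + 6² = 40
40 = (5,5)_7 → 5² + 5² = 50
50 = (1,0,1)_7 → 1² + 0² + 1² = 2
2 = (2)_7 → 2² = 4
4 = (4)_7 → 4² = 16
16 = (2,2)_7 → 2² + 2² = 8
8 = (1,1)_7 → 1² + 1² = 2  — 2 repeats.
That took 7 steps.

7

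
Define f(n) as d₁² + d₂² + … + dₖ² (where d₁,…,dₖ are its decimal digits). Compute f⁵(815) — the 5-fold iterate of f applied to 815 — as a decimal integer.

815 → 8² + 1² + 5² = 90
90 → 9² + 0² = 81
81 → 8² + 1² = 65
65 → 6² + 5² = 61
61 → 6² + 1² = 37

37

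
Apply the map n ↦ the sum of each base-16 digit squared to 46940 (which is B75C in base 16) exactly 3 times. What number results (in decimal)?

46940 = (11,7,5,12)_16 → 11² + 7² + 5² + 12² = 121 + 49 + 25 + 144 = 339
339 = (1,5,3)_16 → 1² + 5² + 3² = 1 + 25 + 9 = 35
35 = (2,3)_16 → 2² + 3² = 4 + 9 = 13

13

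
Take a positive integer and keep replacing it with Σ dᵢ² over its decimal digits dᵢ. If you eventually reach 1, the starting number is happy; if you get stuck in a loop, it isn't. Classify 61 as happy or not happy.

61 → 6² + 1² = 37
37 → 3² + 7² = 58
58 → 5² + 8² = 89
89 → 8² + 9² = 145
145 → 1² + 4² + 5² = 42
42 → 4² + 2² = 20
20 → 2² + 0² = 4
4 → 4² = 16
16 → 1² + 6² = 37  — 37 already seen; the sequence cycles without reaching 1.

not happy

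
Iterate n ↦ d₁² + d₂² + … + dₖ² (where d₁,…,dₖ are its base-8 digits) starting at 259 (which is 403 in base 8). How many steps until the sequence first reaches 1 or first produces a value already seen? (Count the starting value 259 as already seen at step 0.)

4

259 = (4,0,3)_8 → 25
25 = (3,1)_8 → 10
10 = (1,2)_8 → 5
5 = (5)_8 → 25  — 25 repeats.
That took 4 steps.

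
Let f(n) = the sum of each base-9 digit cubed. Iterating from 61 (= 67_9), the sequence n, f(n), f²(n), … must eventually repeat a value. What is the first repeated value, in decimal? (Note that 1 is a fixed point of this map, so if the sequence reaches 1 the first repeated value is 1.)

61 = (6,7)_9 → 6³ + 7³ = 559
559 = (6,8,1)_9 → 6³ + 8³ + 1³ = 729
729 = (1,0,0,0)_9 → 1³ + 0³ + 0³ + 0³ = 1  — reached the fixed point 1.
1 → 1, so 1 is the first repeated value.

1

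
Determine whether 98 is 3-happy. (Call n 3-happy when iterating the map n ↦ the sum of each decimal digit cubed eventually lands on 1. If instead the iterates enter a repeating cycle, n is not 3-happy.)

not 3-happy

98 → 1241
1241 → 74
74 → 407
407 → 407  — 407 already seen; the sequence cycles without reaching 1.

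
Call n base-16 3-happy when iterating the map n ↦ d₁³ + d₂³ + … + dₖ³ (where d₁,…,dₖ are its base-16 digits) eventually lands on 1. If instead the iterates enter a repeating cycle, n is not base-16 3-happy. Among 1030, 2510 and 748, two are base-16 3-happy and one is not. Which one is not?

1030: 1030 → 280 → 514 → 16 → 1  — reaches 1 (base-16 3-happy)
2510: 2510 → 5201 → 191 → 4706 → 233 → 3473 → 2927 → 4922 → 1055 → 3440 → 2540 → 5201  — repeats 5201 (not base-16 3-happy)
748: 748 → 4480 → 514 → 16 → 1  — reaches 1 (base-16 3-happy)

2510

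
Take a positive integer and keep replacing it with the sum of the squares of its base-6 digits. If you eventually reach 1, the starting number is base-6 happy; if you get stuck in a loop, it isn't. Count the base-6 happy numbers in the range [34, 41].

1

34: 34 → 41 → 26 → 20 → 13 → 5 → 25 → 17 → 29 → 41  — not base-6 happy
35: 35 → 50 → 9 → 10 → 17 → 29 → 41 → 26 → 20 → 13 → 5 → 25 → 17  — not base-6 happy
36: 36 → 1  — base-6 happy
37: 37 → 2 → 4 → 16 → 20 → 13 → 5 → 25 → 17 → 29 → 41 → 26 → 20  — not base-6 happy
38: 38 → 5 → 25 → 17 → 29 → 41 → 26 → 20 → 13 → 5  — not base-6 happy
39: 39 → 10 → 17 → 29 → 41 → 26 → 20 → 13 → 5 → 25 → 17  — not base-6 happy
40: 40 → 17 → 29 → 41 → 26 → 20 → 13 → 5 → 25 → 17  — not base-6 happy
41: 41 → 26 → 20 → 13 → 5 → 25 → 17 → 29 → 41  — not base-6 happy
base-6 happy: 36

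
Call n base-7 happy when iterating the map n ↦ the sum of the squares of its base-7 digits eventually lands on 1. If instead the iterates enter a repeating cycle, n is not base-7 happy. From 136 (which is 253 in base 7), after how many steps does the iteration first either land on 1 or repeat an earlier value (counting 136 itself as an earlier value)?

136 = (2,5,3)_7 → 2² + 5² + 3² = 38
38 = (5,3)_7 → 5² + 3² = 34
34 = (4,6)_7 → 4² + 6² = 52
52 = (1,0,3)_7 → 1² + 0² + 3² = 10
10 = (1,3)_7 → 1² + 3² = 10  — 10 repeats.
That took 5 steps.

5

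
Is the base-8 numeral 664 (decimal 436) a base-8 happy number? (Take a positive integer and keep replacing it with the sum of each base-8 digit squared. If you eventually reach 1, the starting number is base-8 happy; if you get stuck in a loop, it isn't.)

not base-8 happy

436 = (6,6,4)_8 → 6² + 6² + 4² = 88
88 = (1,3,0)_8 → 1² + 3² + 0² = 10
10 = (1,2)_8 → 1² + 2² = 5
5 = (5)_8 → 5² = 25
25 = (3,1)_8 → 3² + 1² = 10  — 10 already seen; the sequence cycles without reaching 1.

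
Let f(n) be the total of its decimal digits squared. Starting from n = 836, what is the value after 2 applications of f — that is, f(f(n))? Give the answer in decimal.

836 → 8² + 3² + 6² = 64 + 9 + 36 = 109
109 → 1² + 0² + 9² = 1 + 0 + 81 = 82

82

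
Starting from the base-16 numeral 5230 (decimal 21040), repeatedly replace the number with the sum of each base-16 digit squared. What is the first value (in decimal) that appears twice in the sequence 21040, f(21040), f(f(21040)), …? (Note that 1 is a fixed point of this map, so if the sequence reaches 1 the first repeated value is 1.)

1

21040 = (5,2,3,0)_16 → 5² + 2² + 3² + 0² = 25 + 4 + 9 + 0 = 38
38 = (2,6)_16 → 2² + 6² = 4 + 36 = 40
40 = (2,8)_16 → 2² + 8² = 4 + 64 = 68
68 = (4,4)_16 → 4² + 4² = 16 + 16 = 32
32 = (2,0)_16 → 2² + 0² = 4 + 0 = 4
4 = (4)_16 → 4² = 16
16 = (1,0)_16 → 1² + 0² = 1 + 0 = 1  — reached the fixed point 1.
1 → 1, so 1 is the first repeated value.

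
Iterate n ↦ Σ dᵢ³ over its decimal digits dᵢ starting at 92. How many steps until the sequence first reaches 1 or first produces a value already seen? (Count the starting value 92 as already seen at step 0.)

92 → 737
737 → 713
713 → 371
371 → 371  — 371 repeats.
That took 4 steps.

4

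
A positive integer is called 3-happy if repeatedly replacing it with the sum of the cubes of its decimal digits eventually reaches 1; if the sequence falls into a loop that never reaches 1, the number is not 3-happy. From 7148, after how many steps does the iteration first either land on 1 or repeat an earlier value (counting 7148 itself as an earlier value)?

7148 → 920
920 → 737
737 → 713
713 → 371
371 → 371  — 371 repeats.
That took 5 steps.

5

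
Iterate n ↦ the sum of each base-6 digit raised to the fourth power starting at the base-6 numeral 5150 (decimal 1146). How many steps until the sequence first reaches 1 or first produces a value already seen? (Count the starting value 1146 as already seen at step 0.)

1146 = (5,1,5,0)_6 → 5⁴ + 1⁴ + 5⁴ + 0⁴ = 625 + 1 + 625 + 0 = 1251
1251 = (5,4,4,3)_6 → 5⁴ + 4⁴ + 4⁴ + 3⁴ = 625 + 256 + 256 + 81 = 1218
1218 = (5,3,5,0)_6 → 5⁴ + 3⁴ + 5⁴ + 0⁴ = 625 + 81 + 625 + 0 = 1331
1331 = (1,0,0,5,5)_6 → 1⁴ + 0⁴ + 0⁴ + 5⁴ + 5⁴ = 1 + 0 + 0 + 625 + 625 = 1251  — 1251 repeats.
That took 4 steps.

4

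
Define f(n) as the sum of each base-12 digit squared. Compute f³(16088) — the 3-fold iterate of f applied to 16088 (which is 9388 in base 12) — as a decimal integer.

16088 = (9,3,8,8)_12 → 9² + 3² + 8² + 8² = 81 + 9 + 64 + 64 = 218
218 = (1,6,2)_12 → 1² + 6² + 2² = 1 + 36 + 4 = 41
41 = (3,5)_12 → 3² + 5² = 9 + 25 = 34

34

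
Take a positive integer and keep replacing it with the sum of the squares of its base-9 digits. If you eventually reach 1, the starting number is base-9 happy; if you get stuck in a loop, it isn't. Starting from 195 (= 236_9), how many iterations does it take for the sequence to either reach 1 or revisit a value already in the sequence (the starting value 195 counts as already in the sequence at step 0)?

195 = (2,3,6)_9 → 2² + 3² + 6² = 4 + 9 + 36 = 49
49 = (5,4)_9 → 5² + 4² = 25 + 16 = 41
41 = (4,5)_9 → 4² + 5² = 16 + 25 = 41  — 41 repeats.
That took 3 steps.

3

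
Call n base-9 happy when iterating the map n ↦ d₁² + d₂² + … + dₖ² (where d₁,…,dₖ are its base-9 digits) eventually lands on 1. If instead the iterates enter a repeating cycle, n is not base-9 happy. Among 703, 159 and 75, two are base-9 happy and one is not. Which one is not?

75

703: 703 → 101 → 9 → 1  — reaches 1 (base-9 happy)
159: 159 → 101 → 9 → 1  — reaches 1 (base-9 happy)
75: 75 → 73 → 65 → 53 → 89 → 65  — repeats 65 (not base-9 happy)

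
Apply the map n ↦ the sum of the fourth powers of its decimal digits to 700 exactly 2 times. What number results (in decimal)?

700 → 7⁴ + 0⁴ + 0⁴ = 2401
2401 → 2⁴ + 4⁴ + 0⁴ + 1⁴ = 273

273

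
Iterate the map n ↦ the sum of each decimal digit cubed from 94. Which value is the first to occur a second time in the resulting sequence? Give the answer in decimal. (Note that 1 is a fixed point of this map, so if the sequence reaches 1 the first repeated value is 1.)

94 → 793
793 → 1099
1099 → 1459
1459 → 919
919 → 1459  — 1459 already appeared earlier.

1459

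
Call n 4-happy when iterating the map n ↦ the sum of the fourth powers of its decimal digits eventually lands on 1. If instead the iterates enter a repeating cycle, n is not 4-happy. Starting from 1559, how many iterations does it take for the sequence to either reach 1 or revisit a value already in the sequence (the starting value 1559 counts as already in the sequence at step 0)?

4

1559 → 1⁴ + 5⁴ + 5⁴ + 9⁴ = 1 + 625 + 625 + 6561 = 7812
7812 → 7⁴ + 8⁴ + 1⁴ + 2⁴ = 2401 + 4096 + 1 + 16 = 6514
6514 → 6⁴ + 5⁴ + 1⁴ + 4⁴ = 1296 + 625 + 1 + 256 = 2178
2178 → 2⁴ + 1⁴ + 7⁴ + 8⁴ = 16 + 1 + 2401 + 4096 = 6514  — 6514 repeats.
That took 4 steps.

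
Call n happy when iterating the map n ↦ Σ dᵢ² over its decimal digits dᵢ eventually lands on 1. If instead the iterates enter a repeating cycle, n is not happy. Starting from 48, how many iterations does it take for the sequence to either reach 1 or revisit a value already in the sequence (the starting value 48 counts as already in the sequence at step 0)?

14

48 → 4² + 8² = 16 + 64 = 80
80 → 8² + 0² = 64 + 0 = 64
64 → 6² + 4² = 36 + 16 = 52
52 → 5² + 2² = 25 + 4 = 29
29 → 2² + 9² = 4 + 81 = 85
85 → 8² + 5² = 64 + 25 = 89
89 → 8² + 9² = 64 + 81 = 145
145 → 1² + 4² + 5² = 1 + 16 + 25 = 42
42 → 4² + 2² = 16 + 4 = 20
20 → 2² + 0² = 4 + 0 = 4
4 → 4² = 16
16 → 1² + 6² = 1 + 36 = 37
37 → 3² + 7² = 9 + 49 = 58
58 → 5² + 8² = 25 + 64 = 89  — 89 repeats.
That took 14 steps.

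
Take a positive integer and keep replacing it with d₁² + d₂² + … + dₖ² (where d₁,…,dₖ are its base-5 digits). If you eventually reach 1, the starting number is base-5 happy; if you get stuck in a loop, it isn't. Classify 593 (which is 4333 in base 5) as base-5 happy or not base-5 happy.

base-5 happy

593 = (4,3,3,3)_5 → 4² + 3² + 3² + 3² = 43
43 = (1,3,3)_5 → 1² + 3² + 3² = 19
19 = (3,4)_5 → 3² + 4² = 25
25 = (1,0,0)_5 → 1² + 0² + 0² = 1  — reached 1.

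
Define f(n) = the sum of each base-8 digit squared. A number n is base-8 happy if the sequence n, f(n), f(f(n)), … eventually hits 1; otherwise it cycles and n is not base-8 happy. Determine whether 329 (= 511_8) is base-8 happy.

base-8 happy

329 = (5,1,1)_8 → 5² + 1² + 1² = 25 + 1 + 1 = 27
27 = (3,3)_8 → 3² + 3² = 9 + 9 = 18
18 = (2,2)_8 → 2² + 2² = 4 + 4 = 8
8 = (1,0)_8 → 1² + 0² = 1 + 0 = 1  — reached 1.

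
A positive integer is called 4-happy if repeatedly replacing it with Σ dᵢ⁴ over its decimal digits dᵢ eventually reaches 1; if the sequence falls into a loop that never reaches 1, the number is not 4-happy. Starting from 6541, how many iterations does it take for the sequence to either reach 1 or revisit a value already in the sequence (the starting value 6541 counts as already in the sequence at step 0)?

6541 → 6⁴ + 5⁴ + 4⁴ + 1⁴ = 1296 + 625 + 256 + 1 = 2178
2178 → 2⁴ + 1⁴ + 7⁴ + 8⁴ = 16 + 1 + 2401 + 4096 = 6514
6514 → 6⁴ + 5⁴ + 1⁴ + 4⁴ = 1296 + 625 + 1 + 256 = 2178  — 2178 repeats.
That took 3 steps.

3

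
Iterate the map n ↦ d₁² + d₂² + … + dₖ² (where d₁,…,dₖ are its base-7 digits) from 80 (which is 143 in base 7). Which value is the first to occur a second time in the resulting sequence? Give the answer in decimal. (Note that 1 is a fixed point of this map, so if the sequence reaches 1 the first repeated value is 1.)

80 = (1,4,3)_7 → 26
26 = (3,5)_7 → 34
34 = (4,6)_7 → 52
52 = (1,0,3)_7 → 10
10 = (1,3)_7 → 10  — 10 already appeared earlier.

10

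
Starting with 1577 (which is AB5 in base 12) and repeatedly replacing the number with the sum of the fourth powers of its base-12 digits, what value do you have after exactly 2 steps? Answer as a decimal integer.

1577 = (10,11,5)_12 → 10⁴ + 11⁴ + 5⁴ = 10000 + 14641 + 625 = 25266
25266 = (1,2,7,5,6)_12 → 1⁴ + 2⁴ + 7⁴ + 5⁴ + 6⁴ = 1 + 16 + 2401 + 625 + 1296 = 4339

4339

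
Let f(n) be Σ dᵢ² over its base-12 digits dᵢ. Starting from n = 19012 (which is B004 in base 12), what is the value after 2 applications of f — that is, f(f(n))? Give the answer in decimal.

146

19012 = (11,0,0,4)_12 → 11² + 0² + 0² + 4² = 137
137 = (11,5)_12 → 11² + 5² = 146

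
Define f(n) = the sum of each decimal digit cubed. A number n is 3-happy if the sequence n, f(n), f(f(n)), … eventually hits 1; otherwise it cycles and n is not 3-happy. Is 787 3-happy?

3-happy

787 → 7³ + 8³ + 7³ = 1198
1198 → 1³ + 1³ + 9³ + 8³ = 1243
1243 → 1³ + 2³ + 4³ + 3³ = 100
100 → 1³ + 0³ + 0³ = 1  — reached 1.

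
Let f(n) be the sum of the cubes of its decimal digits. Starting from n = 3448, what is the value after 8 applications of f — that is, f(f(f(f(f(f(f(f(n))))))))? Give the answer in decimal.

370

3448 → 3³ + 4³ + 4³ + 8³ = 667
667 → 6³ + 6³ + 7³ = 775
775 → 7³ + 7³ + 5³ = 811
811 → 8³ + 1³ + 1³ = 514
514 → 5³ + 1³ + 4³ = 190
190 → 1³ + 9³ + 0³ = 730
730 → 7³ + 3³ + 0³ = 370
370 → 3³ + 7³ + 0³ = 370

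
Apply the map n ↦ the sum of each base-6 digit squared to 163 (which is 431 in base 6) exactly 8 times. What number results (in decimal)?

41

163 = (4,3,1)_6 → 26
26 = (4,2)_6 → 20
20 = (3,2)_6 → 13
13 = (2,1)_6 → 5
5 = (5)_6 → 25
25 = (4,1)_6 → 17
17 = (2,5)_6 → 29
29 = (4,5)_6 → 41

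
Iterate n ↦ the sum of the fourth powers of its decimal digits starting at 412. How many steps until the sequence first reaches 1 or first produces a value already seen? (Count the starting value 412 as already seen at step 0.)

412 → 273
273 → 2498
2498 → 10929
10929 → 13139
13139 → 6725
6725 → 4338
4338 → 4514
4514 → 1138
1138 → 4179
4179 → 9219
9219 → 13139  — 13139 repeats.
That took 11 steps.

11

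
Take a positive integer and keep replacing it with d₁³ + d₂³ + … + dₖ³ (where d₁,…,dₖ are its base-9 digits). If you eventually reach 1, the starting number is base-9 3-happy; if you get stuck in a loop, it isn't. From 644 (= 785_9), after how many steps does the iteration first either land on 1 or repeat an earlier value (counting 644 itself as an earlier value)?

12

644 = (7,8,5)_9 → 7³ + 8³ + 5³ = 980
980 = (1,3,0,8)_9 → 1³ + 3³ + 0³ + 8³ = 540
540 = (6,6,0)_9 → 6³ + 6³ + 0³ = 432
432 = (5,3,0)_9 → 5³ + 3³ + 0³ = 152
152 = (1,7,8)_9 → 1³ + 7³ + 8³ = 856
856 = (1,1,5,1)_9 → 1³ + 1³ + 5³ + 1³ = 128
128 = (1,5,2)_9 → 1³ + 5³ + 2³ = 134
134 = (1,5,8)_9 → 1³ + 5³ + 8³ = 638
638 = (7,7,8)_9 → 7³ + 7³ + 8³ = 1198
1198 = (1,5,7,1)_9 → 1³ + 5³ + 7³ + 1³ = 470
470 = (5,7,2)_9 → 5³ + 7³ + 2³ = 476
476 = (5,7,8)_9 → 5³ + 7³ + 8³ = 980  — 980 repeats.
That took 12 steps.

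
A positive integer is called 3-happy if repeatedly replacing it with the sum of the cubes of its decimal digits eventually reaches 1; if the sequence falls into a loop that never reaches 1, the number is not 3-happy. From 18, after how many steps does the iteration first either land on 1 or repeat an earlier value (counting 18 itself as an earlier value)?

18 → 1³ + 8³ = 513
513 → 5³ + 1³ + 3³ = 153
153 → 1³ + 5³ + 3³ = 153  — 153 repeats.
That took 3 steps.

3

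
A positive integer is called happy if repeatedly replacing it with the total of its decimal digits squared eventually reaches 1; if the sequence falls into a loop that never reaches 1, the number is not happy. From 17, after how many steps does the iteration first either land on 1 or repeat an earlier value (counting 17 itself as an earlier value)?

13

17 → 1² + 7² = 1 + 49 = 50
50 → 5² + 0² = 25 + 0 = 25
25 → 2² + 5² = 4 + 25 = 29
29 → 2² + 9² = 4 + 81 = 85
85 → 8² + 5² = 64 + 25 = 89
89 → 8² + 9² = 64 + 81 = 145
145 → 1² + 4² + 5² = 1 + 16 + 25 = 42
42 → 4² + 2² = 16 + 4 = 20
20 → 2² + 0² = 4 + 0 = 4
4 → 4² = 16
16 → 1² + 6² = 1 + 36 = 37
37 → 3² + 7² = 9 + 49 = 58
58 → 5² + 8² = 25 + 64 = 89  — 89 repeats.
That took 13 steps.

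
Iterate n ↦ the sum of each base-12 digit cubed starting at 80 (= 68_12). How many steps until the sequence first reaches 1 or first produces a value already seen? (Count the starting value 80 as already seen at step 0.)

8

80 = (6,8)_12 → 6³ + 8³ = 216 + 512 = 728
728 = (5,0,8)_12 → 5³ + 0³ + 8³ = 125 + 0 + 512 = 637
637 = (4,5,1)_12 → 4³ + 5³ + 1³ = 64 + 125 + 1 = 190
190 = (1,3,10)_12 → 1³ + 3³ + 10³ = 1 + 27 + 1000 = 1028
1028 = (7,1,8)_12 → 7³ + 1³ + 8³ = 343 + 1 + 512 = 856
856 = (5,11,4)_12 → 5³ + 11³ + 4³ = 125 + 1331 + 64 = 1520
1520 = (10,6,8)_12 → 10³ + 6³ + 8³ = 1000 + 216 + 512 = 1728
1728 = (1,0,0,0)_12 → 1³ + 0³ + 0³ + 0³ = 1 + 0 + 0 + 0 = 1  — reached 1.
That took 8 steps.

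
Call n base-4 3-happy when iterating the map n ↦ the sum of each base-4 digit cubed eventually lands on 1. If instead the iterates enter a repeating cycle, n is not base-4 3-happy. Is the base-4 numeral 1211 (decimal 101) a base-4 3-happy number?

101 = (1,2,1,1)_4 → 1³ + 2³ + 1³ + 1³ = 1 + 8 + 1 + 1 = 11
11 = (2,3)_4 → 2³ + 3³ = 8 + 27 = 35
35 = (2,0,3)_4 → 2³ + 0³ + 3³ = 8 + 0 + 27 = 35  — 35 already seen; the sequence cycles without reaching 1.

not base-4 3-happy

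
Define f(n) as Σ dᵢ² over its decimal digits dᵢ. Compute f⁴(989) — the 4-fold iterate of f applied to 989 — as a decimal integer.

989 → 9² + 8² + 9² = 226
226 → 2² + 2² + 6² = 44
44 → 4² + 4² = 32
32 → 3² + 2² = 13

13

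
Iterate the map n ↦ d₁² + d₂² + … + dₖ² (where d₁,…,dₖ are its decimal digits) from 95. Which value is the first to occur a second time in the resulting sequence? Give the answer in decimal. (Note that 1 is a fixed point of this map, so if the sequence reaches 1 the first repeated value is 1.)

37

95 → 9² + 5² = 106
106 → 1² + 0² + 6² = 37
37 → 3² + 7² = 58
58 → 5² + 8² = 89
89 → 8² + 9² = 145
145 → 1² + 4² + 5² = 42
42 → 4² + 2² = 20
20 → 2² + 0² = 4
4 → 4² = 16
16 → 1² + 6² = 37  — 37 already appeared earlier.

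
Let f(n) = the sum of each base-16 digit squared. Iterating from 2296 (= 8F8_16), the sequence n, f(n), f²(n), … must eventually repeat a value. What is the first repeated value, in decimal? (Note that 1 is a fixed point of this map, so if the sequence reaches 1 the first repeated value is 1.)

2296 = (8,15,8)_16 → 8² + 15² + 8² = 64 + 225 + 64 = 353
353 = (1,6,1)_16 → 1² + 6² + 1² = 1 + 36 + 1 = 38
38 = (2,6)_16 → 2² + 6² = 4 + 36 = 40
40 = (2,8)_16 → 2² + 8² = 4 + 64 = 68
68 = (4,4)_16 → 4² + 4² = 16 + 16 = 32
32 = (2,0)_16 → 2² + 0² = 4 + 0 = 4
4 = (4)_16 → 4² = 16
16 = (1,0)_16 → 1² + 0² = 1 + 0 = 1  — reached the fixed point 1.
1 → 1, so 1 is the first repeated value.

1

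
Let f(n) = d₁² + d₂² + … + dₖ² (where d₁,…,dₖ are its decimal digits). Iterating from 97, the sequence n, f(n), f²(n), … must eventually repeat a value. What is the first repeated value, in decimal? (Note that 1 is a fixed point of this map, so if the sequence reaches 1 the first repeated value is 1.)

97 → 9² + 7² = 81 + 49 = 130
130 → 1² + 3² + 0² = 1 + 9 + 0 = 10
10 → 1² + 0² = 1 + 0 = 1  — reached the fixed point 1.
1 → 1, so 1 is the first repeated value.

1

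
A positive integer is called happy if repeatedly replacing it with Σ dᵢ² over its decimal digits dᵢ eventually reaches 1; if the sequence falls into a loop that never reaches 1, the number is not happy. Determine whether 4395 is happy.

4395 → 4² + 3² + 9² + 5² = 16 + 9 + 81 + 25 = 131
131 → 1² + 3² + 1² = 1 + 9 + 1 = 11
11 → 1² + 1² = 1 + 1 = 2
2 → 2² = 4
4 → 4² = 16
16 → 1² + 6² = 1 + 36 = 37
37 → 3² + 7² = 9 + 49 = 58
58 → 5² + 8² = 25 + 64 = 89
89 → 8² + 9² = 64 + 81 = 145
145 → 1² + 4² + 5² = 1 + 16 + 25 = 42
42 → 4² + 2² = 16 + 4 = 20
20 → 2² + 0² = 4 + 0 = 4  — 4 already seen; the sequence cycles without reaching 1.

not happy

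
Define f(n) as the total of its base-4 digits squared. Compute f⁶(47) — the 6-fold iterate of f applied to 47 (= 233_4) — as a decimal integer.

47 = (2,3,3)_4 → 22
22 = (1,1,2)_4 → 6
6 = (1,2)_4 → 5
5 = (1,1)_4 → 2
2 = (2)_4 → 4
4 = (1,0)_4 → 1

1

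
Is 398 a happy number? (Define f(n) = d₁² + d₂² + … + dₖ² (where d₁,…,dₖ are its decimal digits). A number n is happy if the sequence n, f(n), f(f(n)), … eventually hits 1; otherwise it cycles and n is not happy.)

not happy

398 → 154
154 → 42
42 → 20
20 → 4
4 → 16
16 → 37
37 → 58
58 → 89
89 → 145
145 → 42  — 42 already seen; the sequence cycles without reaching 1.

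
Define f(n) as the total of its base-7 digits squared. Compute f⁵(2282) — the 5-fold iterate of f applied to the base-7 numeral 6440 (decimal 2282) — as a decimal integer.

2282 = (6,4,4,0)_7 → 6² + 4² + 4² + 0² = 68
68 = (1,2,5)_7 → 1² + 2² + 5² = 30
30 = (4,2)_7 → 4² + 2² = 20
20 = (2,6)_7 → 2² + 6² = 40
40 = (5,5)_7 → 5² + 5² = 50

50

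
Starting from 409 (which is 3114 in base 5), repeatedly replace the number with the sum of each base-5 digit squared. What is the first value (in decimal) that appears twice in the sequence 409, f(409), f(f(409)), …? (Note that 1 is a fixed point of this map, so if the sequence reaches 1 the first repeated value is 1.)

1

409 = (3,1,1,4)_5 → 3² + 1² + 1² + 4² = 27
27 = (1,0,2)_5 → 1² + 0² + 2² = 5
5 = (1,0)_5 → 1² + 0² = 1  — reached the fixed point 1.
1 → 1, so 1 is the first repeated value.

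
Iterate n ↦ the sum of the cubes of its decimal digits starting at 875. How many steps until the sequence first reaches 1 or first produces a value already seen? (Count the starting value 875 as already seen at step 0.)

5

875 → 8³ + 7³ + 5³ = 980
980 → 9³ + 8³ + 0³ = 1241
1241 → 1³ + 2³ + 4³ + 1³ = 74
74 → 7³ + 4³ = 407
407 → 4³ + 0³ + 7³ = 407  — 407 repeats.
That took 5 steps.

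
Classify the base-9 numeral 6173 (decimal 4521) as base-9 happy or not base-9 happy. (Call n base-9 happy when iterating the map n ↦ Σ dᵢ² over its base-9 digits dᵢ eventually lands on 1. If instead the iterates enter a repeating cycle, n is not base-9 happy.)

4521 = (6,1,7,3)_9 → 6² + 1² + 7² + 3² = 36 + 1 + 49 + 9 = 95
95 = (1,1,5)_9 → 1² + 1² + 5² = 1 + 1 + 25 = 27
27 = (3,0)_9 → 3² + 0² = 9 + 0 = 9
9 = (1,0)_9 → 1² + 0² = 1 + 0 = 1  — reached 1.

base-9 happy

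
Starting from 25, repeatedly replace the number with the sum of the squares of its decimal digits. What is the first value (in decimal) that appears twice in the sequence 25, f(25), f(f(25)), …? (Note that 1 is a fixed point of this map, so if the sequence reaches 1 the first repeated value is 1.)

25 → 2² + 5² = 29
29 → 2² + 9² = 85
85 → 8² + 5² = 89
89 → 8² + 9² = 145
145 → 1² + 4² + 5² = 42
42 → 4² + 2² = 20
20 → 2² + 0² = 4
4 → 4² = 16
16 → 1² + 6² = 37
37 → 3² + 7² = 58
58 → 5² + 8² = 89  — 89 already appeared earlier.

89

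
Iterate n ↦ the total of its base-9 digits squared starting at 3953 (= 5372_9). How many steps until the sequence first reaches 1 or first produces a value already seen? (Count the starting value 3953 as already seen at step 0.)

7

3953 = (5,3,7,2)_9 → 5² + 3² + 7² + 2² = 25 + 9 + 49 + 4 = 87
87 = (1,0,6)_9 → 1² + 0² + 6² = 1 + 0 + 36 = 37
37 = (4,1)_9 → 4² + 1² = 16 + 1 = 17
17 = (1,8)_9 → 1² + 8² = 1 + 64 = 65
65 = (7,2)_9 → 7² + 2² = 49 + 4 = 53
53 = (5,8)_9 → 5² + 8² = 25 + 64 = 89
89 = (1,0,8)_9 → 1² + 0² + 8² = 1 + 0 + 64 = 65  — 65 repeats.
That took 7 steps.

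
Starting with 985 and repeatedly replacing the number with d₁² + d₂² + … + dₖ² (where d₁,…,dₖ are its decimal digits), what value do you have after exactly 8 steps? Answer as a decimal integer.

42

985 → 170
170 → 50
50 → 25
25 → 29
29 → 85
85 → 89
89 → 145
145 → 42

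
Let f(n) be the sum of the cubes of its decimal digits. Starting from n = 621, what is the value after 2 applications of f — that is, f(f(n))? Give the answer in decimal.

621 → 6³ + 2³ + 1³ = 216 + 8 + 1 = 225
225 → 2³ + 2³ + 5³ = 8 + 8 + 125 = 141

141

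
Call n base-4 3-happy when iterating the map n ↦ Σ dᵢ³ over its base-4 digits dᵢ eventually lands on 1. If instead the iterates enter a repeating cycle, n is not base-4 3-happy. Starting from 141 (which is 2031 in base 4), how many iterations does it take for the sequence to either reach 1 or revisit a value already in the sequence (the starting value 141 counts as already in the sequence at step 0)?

3

141 = (2,0,3,1)_4 → 2³ + 0³ + 3³ + 1³ = 36
36 = (2,1,0)_4 → 2³ + 1³ + 0³ = 9
9 = (2,1)_4 → 2³ + 1³ = 9  — 9 repeats.
That took 3 steps.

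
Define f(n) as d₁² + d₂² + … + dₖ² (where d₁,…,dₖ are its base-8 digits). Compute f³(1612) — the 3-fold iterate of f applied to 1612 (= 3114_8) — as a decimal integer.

8

1612 = (3,1,1,4)_8 → 3² + 1² + 1² + 4² = 27
27 = (3,3)_8 → 3² + 3² = 18
18 = (2,2)_8 → 2² + 2² = 8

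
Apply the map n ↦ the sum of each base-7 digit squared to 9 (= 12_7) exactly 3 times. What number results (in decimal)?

9 = (1,2)_7 → 1² + 2² = 5
5 = (5)_7 → 5² = 25
25 = (3,4)_7 → 3² + 4² = 25

25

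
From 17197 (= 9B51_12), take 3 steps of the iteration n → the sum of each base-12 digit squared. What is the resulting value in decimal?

20

17197 = (9,11,5,1)_12 → 9² + 11² + 5² + 1² = 81 + 121 + 25 + 1 = 228
228 = (1,7,0)_12 → 1² + 7² + 0² = 1 + 49 + 0 = 50
50 = (4,2)_12 → 4² + 2² = 16 + 4 = 20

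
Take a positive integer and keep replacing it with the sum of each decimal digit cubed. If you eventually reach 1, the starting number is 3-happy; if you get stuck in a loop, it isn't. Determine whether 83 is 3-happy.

83 → 539
539 → 881
881 → 1025
1025 → 134
134 → 92
92 → 737
737 → 713
713 → 371
371 → 371  — 371 already seen; the sequence cycles without reaching 1.

not 3-happy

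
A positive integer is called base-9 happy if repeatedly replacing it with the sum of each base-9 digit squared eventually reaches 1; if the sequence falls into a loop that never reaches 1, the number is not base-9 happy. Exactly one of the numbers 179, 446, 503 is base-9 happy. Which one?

503

179: 179 → 69 → 85 → 17 → 65 → 53 → 89 → 65  — repeats 65 (not base-9 happy)
446: 446 → 66 → 58 → 52 → 74 → 68 → 74  — repeats 74 (not base-9 happy)
503: 503 → 101 → 9 → 1  — reaches 1 (base-9 happy)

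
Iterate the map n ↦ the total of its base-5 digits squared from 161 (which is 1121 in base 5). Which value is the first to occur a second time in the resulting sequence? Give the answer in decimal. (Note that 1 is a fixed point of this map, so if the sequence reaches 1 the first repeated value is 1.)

161 = (1,1,2,1)_5 → 1² + 1² + 2² + 1² = 1 + 1 + 4 + 1 = 7
7 = (1,2)_5 → 1² + 2² = 1 + 4 = 5
5 = (1,0)_5 → 1² + 0² = 1 + 0 = 1  — reached the fixed point 1.
1 → 1, so 1 is the first repeated value.

1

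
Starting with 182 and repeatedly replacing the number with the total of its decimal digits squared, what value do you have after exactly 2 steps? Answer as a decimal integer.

182 → 1² + 8² + 2² = 69
69 → 6² + 9² = 117

117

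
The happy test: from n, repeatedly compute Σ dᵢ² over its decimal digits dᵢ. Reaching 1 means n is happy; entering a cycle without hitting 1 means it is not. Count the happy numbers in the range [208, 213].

1

208: 208 → 68 → 100 → 1  — happy
209: 209 → 85 → 89 → 145 → 42 → 20 → 4 → 16 → 37 → 58 → 89  — not happy
210: 210 → 5 → 25 → 29 → 85 → 89 → 145 → 42 → 20 → 4 → 16 → 37 → 58 → 89  — not happy
211: 211 → 6 → 36 → 45 → 41 → 17 → 50 → 25 → 29 → 85 → 89 → 145 → 42 → 20 → 4 → 16 → 37 → 58 → 89  — not happy
212: 212 → 9 → 81 → 65 → 61 → 37 → 58 → 89 → 145 → 42 → 20 → 4 → 16 → 37  — not happy
213: 213 → 14 → 17 → 50 → 25 → 29 → 85 → 89 → 145 → 42 → 20 → 4 → 16 → 37 → 58 → 89  — not happy
happy: 208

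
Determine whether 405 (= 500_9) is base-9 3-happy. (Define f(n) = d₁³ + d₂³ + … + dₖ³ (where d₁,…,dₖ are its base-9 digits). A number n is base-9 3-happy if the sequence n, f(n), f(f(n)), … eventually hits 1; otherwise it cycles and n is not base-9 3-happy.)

base-9 3-happy

405 = (5,0,0)_9 → 125
125 = (1,4,8)_9 → 577
577 = (7,1,1)_9 → 345
345 = (4,2,3)_9 → 99
99 = (1,2,0)_9 → 9
9 = (1,0)_9 → 1  — reached 1.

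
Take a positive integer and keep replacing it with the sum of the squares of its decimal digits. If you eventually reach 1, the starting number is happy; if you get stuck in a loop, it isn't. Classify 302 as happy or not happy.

302 → 3² + 0² + 2² = 13
13 → 1² + 3² = 10
10 → 1² + 0² = 1  — reached 1.

happy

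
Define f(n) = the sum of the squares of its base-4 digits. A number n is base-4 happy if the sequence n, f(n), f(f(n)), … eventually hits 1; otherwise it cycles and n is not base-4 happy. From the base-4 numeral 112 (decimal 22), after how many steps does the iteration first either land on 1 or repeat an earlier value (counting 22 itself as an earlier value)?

5

22 = (1,1,2)_4 → 1² + 1² + 2² = 1 + 1 + 4 = 6
6 = (1,2)_4 → 1² + 2² = 1 + 4 = 5
5 = (1,1)_4 → 1² + 1² = 1 + 1 = 2
2 = (2)_4 → 2² = 4
4 = (1,0)_4 → 1² + 0² = 1 + 0 = 1  — reached 1.
That took 5 steps.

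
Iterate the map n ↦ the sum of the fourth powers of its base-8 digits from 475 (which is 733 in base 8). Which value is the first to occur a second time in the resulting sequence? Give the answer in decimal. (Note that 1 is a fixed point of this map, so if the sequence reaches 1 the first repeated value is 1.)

475 = (7,3,3)_8 → 7⁴ + 3⁴ + 3⁴ = 2563
2563 = (5,0,0,3)_8 → 5⁴ + 0⁴ + 0⁴ + 3⁴ = 706
706 = (1,3,0,2)_8 → 1⁴ + 3⁴ + 0⁴ + 2⁴ = 98
98 = (1,4,2)_8 → 1⁴ + 4⁴ + 2⁴ = 273
273 = (4,2,1)_8 → 4⁴ + 2⁴ + 1⁴ = 273  — 273 already appeared earlier.

273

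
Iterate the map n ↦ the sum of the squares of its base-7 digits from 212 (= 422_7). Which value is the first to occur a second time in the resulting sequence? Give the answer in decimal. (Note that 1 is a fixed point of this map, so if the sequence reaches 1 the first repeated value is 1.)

2

212 = (4,2,2)_7 → 4² + 2² + 2² = 24
24 = (3,3)_7 → 3² + 3² = 18
18 = (2,4)_7 → 2² + 4² = 20
20 = (2,6)_7 → 2² + 6² = 40
40 = (5,5)_7 → 5² + 5² = 50
50 = (1,0,1)_7 → 1² + 0² + 1² = 2
2 = (2)_7 → 2² = 4
4 = (4)_7 → 4² = 16
16 = (2,2)_7 → 2² + 2² = 8
8 = (1,1)_7 → 1² + 1² = 2  — 2 already appeared earlier.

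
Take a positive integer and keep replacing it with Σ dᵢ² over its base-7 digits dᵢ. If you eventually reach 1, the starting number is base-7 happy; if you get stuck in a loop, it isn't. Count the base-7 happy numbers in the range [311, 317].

311: 311 → 49 → 1  — base-7 happy
312: 312 → 56 → 2 → 4 → 16 → 8 → 2  — not base-7 happy
313: 313 → 65 → 9 → 5 → 25 → 25  — not base-7 happy
314: 314 → 76 → 46 → 52 → 10 → 10  — not base-7 happy
315: 315 → 45 → 45  — not base-7 happy
316: 316 → 46 → 52 → 10 → 10  — not base-7 happy
317: 317 → 49 → 1  — base-7 happy
base-7 happy: 311, 317

2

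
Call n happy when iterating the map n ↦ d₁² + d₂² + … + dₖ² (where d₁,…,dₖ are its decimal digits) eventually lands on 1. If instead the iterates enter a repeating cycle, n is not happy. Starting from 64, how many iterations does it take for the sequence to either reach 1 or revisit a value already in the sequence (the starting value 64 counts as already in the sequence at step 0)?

12

64 → 6² + 4² = 36 + 16 = 52
52 → 5² + 2² = 25 + 4 = 29
29 → 2² + 9² = 4 + 81 = 85
85 → 8² + 5² = 64 + 25 = 89
89 → 8² + 9² = 64 + 81 = 145
145 → 1² + 4² + 5² = 1 + 16 + 25 = 42
42 → 4² + 2² = 16 + 4 = 20
20 → 2² + 0² = 4 + 0 = 4
4 → 4² = 16
16 → 1² + 6² = 1 + 36 = 37
37 → 3² + 7² = 9 + 49 = 58
58 → 5² + 8² = 25 + 64 = 89  — 89 repeats.
That took 12 steps.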